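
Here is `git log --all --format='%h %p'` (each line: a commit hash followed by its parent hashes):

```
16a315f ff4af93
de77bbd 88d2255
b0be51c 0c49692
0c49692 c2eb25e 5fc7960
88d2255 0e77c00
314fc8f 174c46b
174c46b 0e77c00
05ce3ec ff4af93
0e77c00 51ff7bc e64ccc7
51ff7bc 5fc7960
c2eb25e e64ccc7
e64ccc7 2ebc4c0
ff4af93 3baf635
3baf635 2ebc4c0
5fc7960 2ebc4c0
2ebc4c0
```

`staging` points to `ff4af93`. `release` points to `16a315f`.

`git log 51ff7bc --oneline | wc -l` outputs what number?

3

Walking parent pointers from 51ff7bc: reachable set = {2ebc4c0, 51ff7bc, 5fc7960}.
That is 3 commits.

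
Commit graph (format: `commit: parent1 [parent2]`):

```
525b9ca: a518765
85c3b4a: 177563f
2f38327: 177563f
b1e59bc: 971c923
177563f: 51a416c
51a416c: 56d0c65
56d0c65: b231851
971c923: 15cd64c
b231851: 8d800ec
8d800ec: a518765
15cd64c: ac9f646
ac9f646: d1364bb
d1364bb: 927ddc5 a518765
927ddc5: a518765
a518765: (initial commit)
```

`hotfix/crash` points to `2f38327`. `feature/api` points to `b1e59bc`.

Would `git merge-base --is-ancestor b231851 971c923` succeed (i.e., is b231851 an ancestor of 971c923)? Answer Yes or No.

No

Ancestors of 971c923: {15cd64c, 927ddc5, 971c923, a518765, ac9f646, d1364bb}.
b231851 is not in that set, so it is not an ancestor of 971c923.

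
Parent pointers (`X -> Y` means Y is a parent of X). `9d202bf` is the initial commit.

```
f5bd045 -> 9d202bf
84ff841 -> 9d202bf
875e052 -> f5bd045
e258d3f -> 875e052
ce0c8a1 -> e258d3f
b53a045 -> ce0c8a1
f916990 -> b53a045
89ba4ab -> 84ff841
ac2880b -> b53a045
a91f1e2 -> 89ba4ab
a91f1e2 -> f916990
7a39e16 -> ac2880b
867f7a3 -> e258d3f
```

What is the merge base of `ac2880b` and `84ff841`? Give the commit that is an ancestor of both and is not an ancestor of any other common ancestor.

Ancestors of ac2880b: {875e052, 9d202bf, ac2880b, b53a045, ce0c8a1, e258d3f, f5bd045}.
Ancestors of 84ff841: {84ff841, 9d202bf}.
Common ancestors: {9d202bf}.
The only common ancestor is 9d202bf, so it is the merge base.

9d202bf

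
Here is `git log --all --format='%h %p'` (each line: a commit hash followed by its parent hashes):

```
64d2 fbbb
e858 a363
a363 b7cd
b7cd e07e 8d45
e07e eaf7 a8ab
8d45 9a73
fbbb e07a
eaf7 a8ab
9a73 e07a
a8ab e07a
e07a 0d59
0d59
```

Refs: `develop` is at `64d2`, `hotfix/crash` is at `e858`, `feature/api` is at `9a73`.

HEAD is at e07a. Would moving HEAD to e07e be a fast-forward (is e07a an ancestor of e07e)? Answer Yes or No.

A fast-forward from e07a to e07e is possible iff e07a is an ancestor of e07e.
Ancestors of e07e: {0d59, a8ab, e07a, e07e, eaf7}.
e07a is among them, so fast-forward is possible.

Yes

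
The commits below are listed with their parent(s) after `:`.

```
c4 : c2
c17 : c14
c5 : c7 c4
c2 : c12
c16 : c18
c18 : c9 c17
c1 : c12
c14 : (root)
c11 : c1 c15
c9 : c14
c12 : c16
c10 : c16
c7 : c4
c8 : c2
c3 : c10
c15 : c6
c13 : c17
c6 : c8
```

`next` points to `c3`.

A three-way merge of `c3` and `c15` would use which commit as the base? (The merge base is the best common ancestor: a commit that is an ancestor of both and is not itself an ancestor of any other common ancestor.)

Ancestors of c3: {c10, c14, c16, c17, c18, c3, c9}.
Ancestors of c15: {c12, c14, c15, c16, c17, c18, c2, c6, c8, c9}.
Common ancestors: {c14, c16, c17, c18, c9}.
Among these, c16 is not an ancestor of any other common ancestor — it is the merge base.

c16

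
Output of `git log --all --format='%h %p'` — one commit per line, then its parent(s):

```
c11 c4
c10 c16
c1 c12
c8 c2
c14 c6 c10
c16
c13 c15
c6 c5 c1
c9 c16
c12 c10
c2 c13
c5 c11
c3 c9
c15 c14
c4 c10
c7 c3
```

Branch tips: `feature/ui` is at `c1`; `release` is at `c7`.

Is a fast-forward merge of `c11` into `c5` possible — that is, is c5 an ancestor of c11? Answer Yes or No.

A fast-forward from c5 to c11 is possible iff c5 is an ancestor of c11.
Ancestors of c11: {c10, c11, c16, c4}.
c5 is not among them, so fast-forward is not possible.

No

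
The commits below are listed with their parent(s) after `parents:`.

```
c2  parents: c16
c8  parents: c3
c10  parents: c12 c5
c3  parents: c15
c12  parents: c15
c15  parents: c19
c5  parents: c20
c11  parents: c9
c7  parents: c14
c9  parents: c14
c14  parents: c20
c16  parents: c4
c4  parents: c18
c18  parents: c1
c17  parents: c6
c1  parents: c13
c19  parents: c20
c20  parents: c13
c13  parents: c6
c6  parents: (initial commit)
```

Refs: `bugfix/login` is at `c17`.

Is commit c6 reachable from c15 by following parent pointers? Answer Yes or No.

Yes

Ancestors of c15 (commits reachable by following parents): {c13, c15, c19, c20, c6}.
c6 is in that set, so it is an ancestor of c15.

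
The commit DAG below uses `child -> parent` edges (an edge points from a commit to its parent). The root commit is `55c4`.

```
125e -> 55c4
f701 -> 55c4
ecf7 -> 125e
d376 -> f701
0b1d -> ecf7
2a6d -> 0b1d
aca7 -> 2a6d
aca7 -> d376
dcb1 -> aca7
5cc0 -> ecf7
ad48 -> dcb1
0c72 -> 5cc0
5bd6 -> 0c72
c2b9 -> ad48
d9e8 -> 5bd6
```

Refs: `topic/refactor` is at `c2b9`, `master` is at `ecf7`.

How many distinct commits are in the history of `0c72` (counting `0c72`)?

5

Walking parent pointers from 0c72: reachable set = {0c72, 125e, 55c4, 5cc0, ecf7}.
That is 5 commits.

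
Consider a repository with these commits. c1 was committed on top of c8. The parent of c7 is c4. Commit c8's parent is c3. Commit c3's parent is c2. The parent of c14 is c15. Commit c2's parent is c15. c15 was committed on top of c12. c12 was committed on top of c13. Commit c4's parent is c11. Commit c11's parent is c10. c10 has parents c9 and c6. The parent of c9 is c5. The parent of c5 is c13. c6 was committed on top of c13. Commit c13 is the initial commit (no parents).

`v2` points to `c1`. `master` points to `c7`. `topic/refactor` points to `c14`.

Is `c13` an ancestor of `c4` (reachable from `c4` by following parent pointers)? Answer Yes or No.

Ancestors of c4 (commits reachable by following parents): {c10, c11, c13, c4, c5, c6, c9}.
c13 is in that set, so it is an ancestor of c4.

Yes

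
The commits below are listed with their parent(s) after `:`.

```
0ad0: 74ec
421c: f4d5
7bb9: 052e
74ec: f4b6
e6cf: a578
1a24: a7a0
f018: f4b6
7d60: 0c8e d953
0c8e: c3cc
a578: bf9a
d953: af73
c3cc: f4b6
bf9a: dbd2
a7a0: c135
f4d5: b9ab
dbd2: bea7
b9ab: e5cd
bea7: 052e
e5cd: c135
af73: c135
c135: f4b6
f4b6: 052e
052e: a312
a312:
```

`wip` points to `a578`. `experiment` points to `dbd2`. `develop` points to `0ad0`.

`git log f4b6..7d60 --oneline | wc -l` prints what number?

Reachable from 7d60: {052e, 0c8e, 7d60, a312, af73, c135, c3cc, d953, f4b6}.
Reachable from f4b6: {052e, a312, f4b6}.
In 7d60's history but not f4b6's: {0c8e, 7d60, af73, c135, c3cc, d953} — 6 commits.

6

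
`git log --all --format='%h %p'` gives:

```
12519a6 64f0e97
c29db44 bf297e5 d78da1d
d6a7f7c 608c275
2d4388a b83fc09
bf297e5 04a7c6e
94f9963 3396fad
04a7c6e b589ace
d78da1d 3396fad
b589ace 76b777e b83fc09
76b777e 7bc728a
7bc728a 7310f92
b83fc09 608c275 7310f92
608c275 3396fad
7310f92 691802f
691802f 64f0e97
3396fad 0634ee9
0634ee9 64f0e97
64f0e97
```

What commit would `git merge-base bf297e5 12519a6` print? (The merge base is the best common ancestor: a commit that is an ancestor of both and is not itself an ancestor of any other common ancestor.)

64f0e97

Ancestors of bf297e5: {04a7c6e, 0634ee9, 3396fad, 608c275, 64f0e97, 691802f, 7310f92, 76b777e, 7bc728a, b589ace, b83fc09, bf297e5}.
Ancestors of 12519a6: {12519a6, 64f0e97}.
Common ancestors: {64f0e97}.
The only common ancestor is 64f0e97, so it is the merge base.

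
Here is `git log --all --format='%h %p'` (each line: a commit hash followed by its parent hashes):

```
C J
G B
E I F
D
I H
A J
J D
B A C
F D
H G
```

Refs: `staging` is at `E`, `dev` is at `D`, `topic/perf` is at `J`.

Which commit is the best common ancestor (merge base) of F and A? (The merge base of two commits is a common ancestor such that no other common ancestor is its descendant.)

D

Ancestors of F: {D, F}.
Ancestors of A: {A, D, J}.
Common ancestors: {D}.
The only common ancestor is D, so it is the merge base.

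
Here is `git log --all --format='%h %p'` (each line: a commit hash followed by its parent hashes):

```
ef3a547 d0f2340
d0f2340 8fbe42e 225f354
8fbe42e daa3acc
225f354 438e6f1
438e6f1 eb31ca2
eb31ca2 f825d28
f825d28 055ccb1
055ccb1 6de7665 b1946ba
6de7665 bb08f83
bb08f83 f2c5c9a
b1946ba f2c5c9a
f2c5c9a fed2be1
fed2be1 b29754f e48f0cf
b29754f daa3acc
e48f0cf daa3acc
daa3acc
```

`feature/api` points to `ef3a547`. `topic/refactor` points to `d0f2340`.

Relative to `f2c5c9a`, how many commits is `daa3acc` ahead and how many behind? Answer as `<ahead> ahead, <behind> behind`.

0 ahead, 4 behind

Reachable from daa3acc: {daa3acc}.
Reachable from f2c5c9a: {b29754f, daa3acc, e48f0cf, f2c5c9a, fed2be1}.
Only in daa3acc's history (ahead): {} — 0.
Only in f2c5c9a's history (behind): {b29754f, e48f0cf, f2c5c9a, fed2be1} — 4.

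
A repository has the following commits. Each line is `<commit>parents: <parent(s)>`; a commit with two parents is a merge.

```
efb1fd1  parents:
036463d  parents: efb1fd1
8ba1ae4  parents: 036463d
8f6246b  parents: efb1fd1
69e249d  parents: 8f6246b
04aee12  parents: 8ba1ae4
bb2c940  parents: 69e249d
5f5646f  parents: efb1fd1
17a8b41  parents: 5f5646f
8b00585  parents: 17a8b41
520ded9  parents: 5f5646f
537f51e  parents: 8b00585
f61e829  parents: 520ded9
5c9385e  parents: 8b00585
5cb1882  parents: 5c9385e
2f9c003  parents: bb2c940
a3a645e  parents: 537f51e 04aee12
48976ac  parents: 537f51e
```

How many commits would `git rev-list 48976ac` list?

6

Walking parent pointers from 48976ac: reachable set = {17a8b41, 48976ac, 537f51e, 5f5646f, 8b00585, efb1fd1}.
That is 6 commits.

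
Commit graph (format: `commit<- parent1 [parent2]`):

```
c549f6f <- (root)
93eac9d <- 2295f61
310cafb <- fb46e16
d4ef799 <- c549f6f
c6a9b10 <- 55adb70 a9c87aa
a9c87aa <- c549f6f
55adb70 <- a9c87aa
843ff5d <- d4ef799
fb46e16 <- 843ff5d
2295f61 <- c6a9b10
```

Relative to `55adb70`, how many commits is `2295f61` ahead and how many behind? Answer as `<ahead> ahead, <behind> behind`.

Reachable from 2295f61: {2295f61, 55adb70, a9c87aa, c549f6f, c6a9b10}.
Reachable from 55adb70: {55adb70, a9c87aa, c549f6f}.
Only in 2295f61's history (ahead): {2295f61, c6a9b10} — 2.
Only in 55adb70's history (behind): {} — 0.

2 ahead, 0 behind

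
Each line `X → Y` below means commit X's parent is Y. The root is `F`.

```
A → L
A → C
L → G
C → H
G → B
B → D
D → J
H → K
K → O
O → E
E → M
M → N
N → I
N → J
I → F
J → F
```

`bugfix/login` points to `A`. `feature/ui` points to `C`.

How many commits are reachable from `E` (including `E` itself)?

6

Walking parent pointers from E: reachable set = {E, F, I, J, M, N}.
That is 6 commits.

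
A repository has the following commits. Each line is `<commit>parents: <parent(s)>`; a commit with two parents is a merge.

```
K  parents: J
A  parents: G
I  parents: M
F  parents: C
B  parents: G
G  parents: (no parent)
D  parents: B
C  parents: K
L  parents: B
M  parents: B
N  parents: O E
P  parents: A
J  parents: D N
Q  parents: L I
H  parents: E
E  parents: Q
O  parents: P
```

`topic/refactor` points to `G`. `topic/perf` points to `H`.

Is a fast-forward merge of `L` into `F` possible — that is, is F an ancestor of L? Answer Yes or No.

No

A fast-forward from F to L is possible iff F is an ancestor of L.
Ancestors of L: {B, G, L}.
F is not among them, so fast-forward is not possible.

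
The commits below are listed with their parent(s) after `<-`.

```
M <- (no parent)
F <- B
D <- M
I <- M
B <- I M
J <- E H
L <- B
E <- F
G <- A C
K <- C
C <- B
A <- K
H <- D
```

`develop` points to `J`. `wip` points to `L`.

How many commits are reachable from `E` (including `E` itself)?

Walking parent pointers from E: reachable set = {B, E, F, I, M}.
That is 5 commits.

5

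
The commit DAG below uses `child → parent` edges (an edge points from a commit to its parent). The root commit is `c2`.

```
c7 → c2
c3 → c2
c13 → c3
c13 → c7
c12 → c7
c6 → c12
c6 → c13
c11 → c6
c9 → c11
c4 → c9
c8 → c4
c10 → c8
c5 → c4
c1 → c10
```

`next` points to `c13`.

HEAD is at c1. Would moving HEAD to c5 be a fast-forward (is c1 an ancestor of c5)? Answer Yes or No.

No

A fast-forward from c1 to c5 is possible iff c1 is an ancestor of c5.
Ancestors of c5: {c11, c12, c13, c2, c3, c4, c5, c6, c7, c9}.
c1 is not among them, so fast-forward is not possible.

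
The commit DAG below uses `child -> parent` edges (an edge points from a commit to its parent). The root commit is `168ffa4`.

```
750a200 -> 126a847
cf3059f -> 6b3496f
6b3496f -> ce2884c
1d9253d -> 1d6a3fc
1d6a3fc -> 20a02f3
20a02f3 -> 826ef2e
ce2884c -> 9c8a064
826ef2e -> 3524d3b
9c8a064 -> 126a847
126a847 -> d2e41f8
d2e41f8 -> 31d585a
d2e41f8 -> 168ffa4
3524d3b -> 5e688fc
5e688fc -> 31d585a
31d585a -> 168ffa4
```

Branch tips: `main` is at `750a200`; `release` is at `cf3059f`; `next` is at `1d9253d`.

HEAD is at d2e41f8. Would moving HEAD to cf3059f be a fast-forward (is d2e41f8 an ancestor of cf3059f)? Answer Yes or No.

A fast-forward from d2e41f8 to cf3059f is possible iff d2e41f8 is an ancestor of cf3059f.
Ancestors of cf3059f: {126a847, 168ffa4, 31d585a, 6b3496f, 9c8a064, ce2884c, cf3059f, d2e41f8}.
d2e41f8 is among them, so fast-forward is possible.

Yes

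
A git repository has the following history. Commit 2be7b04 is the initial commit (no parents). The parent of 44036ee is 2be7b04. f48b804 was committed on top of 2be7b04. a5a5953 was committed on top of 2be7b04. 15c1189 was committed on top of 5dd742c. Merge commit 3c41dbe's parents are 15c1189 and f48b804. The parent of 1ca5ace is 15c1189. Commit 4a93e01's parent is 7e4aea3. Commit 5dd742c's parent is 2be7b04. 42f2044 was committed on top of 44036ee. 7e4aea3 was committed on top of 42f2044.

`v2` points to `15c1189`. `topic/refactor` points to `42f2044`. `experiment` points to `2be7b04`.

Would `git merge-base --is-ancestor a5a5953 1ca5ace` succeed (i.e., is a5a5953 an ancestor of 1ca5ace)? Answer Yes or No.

Ancestors of 1ca5ace: {15c1189, 1ca5ace, 2be7b04, 5dd742c}.
a5a5953 is not in that set, so it is not an ancestor of 1ca5ace.

No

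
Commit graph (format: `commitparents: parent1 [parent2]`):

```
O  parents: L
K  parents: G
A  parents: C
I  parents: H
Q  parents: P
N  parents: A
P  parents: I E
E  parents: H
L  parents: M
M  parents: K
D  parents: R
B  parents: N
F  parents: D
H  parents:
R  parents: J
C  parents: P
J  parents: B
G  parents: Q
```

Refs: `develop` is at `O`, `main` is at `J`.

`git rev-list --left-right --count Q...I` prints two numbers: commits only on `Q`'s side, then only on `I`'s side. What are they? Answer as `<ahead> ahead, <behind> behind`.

Reachable from Q: {E, H, I, P, Q}.
Reachable from I: {H, I}.
Only in Q's history (ahead): {E, P, Q} — 3.
Only in I's history (behind): {} — 0.

3 ahead, 0 behind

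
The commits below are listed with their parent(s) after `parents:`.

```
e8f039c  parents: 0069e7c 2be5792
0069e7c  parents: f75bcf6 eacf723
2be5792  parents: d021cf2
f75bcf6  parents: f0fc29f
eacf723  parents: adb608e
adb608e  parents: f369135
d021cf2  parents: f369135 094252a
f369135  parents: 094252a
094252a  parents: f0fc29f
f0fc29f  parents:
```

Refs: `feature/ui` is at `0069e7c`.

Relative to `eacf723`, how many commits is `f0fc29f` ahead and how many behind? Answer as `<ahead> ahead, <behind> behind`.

0 ahead, 4 behind

Reachable from f0fc29f: {f0fc29f}.
Reachable from eacf723: {094252a, adb608e, eacf723, f0fc29f, f369135}.
Only in f0fc29f's history (ahead): {} — 0.
Only in eacf723's history (behind): {094252a, adb608e, eacf723, f369135} — 4.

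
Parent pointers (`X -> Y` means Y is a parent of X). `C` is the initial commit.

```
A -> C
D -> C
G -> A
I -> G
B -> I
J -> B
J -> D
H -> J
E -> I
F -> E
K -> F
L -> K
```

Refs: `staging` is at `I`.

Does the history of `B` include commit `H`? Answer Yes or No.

No

Ancestors of B: {A, B, C, G, I}.
H is not in that set, so it is not an ancestor of B.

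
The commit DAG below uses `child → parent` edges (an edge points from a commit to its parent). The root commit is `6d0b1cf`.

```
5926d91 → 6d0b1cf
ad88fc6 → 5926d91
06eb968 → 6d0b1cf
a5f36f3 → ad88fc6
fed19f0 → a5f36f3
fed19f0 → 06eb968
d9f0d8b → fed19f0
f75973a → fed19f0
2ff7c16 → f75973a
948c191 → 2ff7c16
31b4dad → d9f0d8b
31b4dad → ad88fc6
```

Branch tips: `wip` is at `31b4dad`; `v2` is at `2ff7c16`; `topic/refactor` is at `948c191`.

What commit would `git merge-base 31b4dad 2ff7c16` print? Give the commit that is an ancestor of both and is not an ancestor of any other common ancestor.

Ancestors of 31b4dad: {06eb968, 31b4dad, 5926d91, 6d0b1cf, a5f36f3, ad88fc6, d9f0d8b, fed19f0}.
Ancestors of 2ff7c16: {06eb968, 2ff7c16, 5926d91, 6d0b1cf, a5f36f3, ad88fc6, f75973a, fed19f0}.
Common ancestors: {06eb968, 5926d91, 6d0b1cf, a5f36f3, ad88fc6, fed19f0}.
Among these, fed19f0 is not an ancestor of any other common ancestor — it is the merge base.

fed19f0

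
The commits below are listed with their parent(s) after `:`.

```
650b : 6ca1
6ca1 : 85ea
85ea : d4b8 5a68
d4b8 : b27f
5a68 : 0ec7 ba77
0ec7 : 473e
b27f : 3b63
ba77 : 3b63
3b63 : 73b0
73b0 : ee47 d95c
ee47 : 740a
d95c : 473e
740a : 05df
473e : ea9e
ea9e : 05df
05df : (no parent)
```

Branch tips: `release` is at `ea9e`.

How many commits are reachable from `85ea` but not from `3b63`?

6

Reachable from 85ea: {05df, 0ec7, 3b63, 473e, 5a68, 73b0, 740a, 85ea, b27f, ba77, d4b8, d95c, ea9e, ee47}.
Reachable from 3b63: {05df, 3b63, 473e, 73b0, 740a, d95c, ea9e, ee47}.
In 85ea's history but not 3b63's: {0ec7, 5a68, 85ea, b27f, ba77, d4b8} — 6 commits.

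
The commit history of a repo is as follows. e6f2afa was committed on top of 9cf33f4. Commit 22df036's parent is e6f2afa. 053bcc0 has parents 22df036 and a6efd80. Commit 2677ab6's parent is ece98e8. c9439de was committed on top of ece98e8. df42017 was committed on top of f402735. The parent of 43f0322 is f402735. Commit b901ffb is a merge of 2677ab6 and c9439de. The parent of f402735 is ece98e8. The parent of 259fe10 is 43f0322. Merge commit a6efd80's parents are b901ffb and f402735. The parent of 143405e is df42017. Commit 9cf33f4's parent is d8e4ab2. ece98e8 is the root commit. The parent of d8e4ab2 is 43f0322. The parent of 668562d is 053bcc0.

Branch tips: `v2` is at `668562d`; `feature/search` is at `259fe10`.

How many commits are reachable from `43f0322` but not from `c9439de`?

Reachable from 43f0322: {43f0322, ece98e8, f402735}.
Reachable from c9439de: {c9439de, ece98e8}.
In 43f0322's history but not c9439de's: {43f0322, f402735} — 2 commits.

2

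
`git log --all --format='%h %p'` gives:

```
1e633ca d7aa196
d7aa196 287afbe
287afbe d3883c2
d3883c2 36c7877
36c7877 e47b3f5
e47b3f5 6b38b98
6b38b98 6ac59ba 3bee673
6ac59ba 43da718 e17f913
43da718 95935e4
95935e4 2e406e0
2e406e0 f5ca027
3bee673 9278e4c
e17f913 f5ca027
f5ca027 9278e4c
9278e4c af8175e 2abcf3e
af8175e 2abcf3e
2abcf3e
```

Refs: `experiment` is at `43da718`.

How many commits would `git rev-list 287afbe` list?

Walking parent pointers from 287afbe: reachable set = {287afbe, 2abcf3e, 2e406e0, 36c7877, 3bee673, 43da718, 6ac59ba, 6b38b98, 9278e4c, 95935e4, af8175e, d3883c2, e17f913, e47b3f5, f5ca027}.
That is 15 commits.

15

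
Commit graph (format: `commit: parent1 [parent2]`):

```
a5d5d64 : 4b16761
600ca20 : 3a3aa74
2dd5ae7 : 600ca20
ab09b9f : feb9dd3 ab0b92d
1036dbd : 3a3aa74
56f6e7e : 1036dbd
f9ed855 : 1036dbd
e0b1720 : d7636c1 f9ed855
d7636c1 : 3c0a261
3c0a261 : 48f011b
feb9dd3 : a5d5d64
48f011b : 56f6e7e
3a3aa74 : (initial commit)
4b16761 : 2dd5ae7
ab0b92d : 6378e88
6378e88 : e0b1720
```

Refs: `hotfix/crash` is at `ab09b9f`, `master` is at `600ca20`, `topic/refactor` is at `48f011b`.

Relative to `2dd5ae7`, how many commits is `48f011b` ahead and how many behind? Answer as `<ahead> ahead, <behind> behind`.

3 ahead, 2 behind

Reachable from 48f011b: {1036dbd, 3a3aa74, 48f011b, 56f6e7e}.
Reachable from 2dd5ae7: {2dd5ae7, 3a3aa74, 600ca20}.
Only in 48f011b's history (ahead): {1036dbd, 48f011b, 56f6e7e} — 3.
Only in 2dd5ae7's history (behind): {2dd5ae7, 600ca20} — 2.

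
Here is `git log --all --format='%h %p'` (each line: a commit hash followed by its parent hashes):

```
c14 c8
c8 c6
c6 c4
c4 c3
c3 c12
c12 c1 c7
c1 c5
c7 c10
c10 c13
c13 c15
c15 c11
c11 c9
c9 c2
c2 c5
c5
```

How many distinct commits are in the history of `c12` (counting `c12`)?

10

Walking parent pointers from c12: reachable set = {c1, c10, c11, c12, c13, c15, c2, c5, c7, c9}.
That is 10 commits.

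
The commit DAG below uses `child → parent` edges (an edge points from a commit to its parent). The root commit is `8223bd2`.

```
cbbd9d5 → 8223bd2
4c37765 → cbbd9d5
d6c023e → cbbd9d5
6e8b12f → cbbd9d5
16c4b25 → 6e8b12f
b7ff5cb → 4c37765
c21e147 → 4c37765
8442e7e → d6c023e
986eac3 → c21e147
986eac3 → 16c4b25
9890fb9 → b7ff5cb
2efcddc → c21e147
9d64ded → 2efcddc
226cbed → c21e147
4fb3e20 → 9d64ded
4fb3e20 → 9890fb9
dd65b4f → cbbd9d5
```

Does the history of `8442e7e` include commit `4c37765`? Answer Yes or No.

Ancestors of 8442e7e: {8223bd2, 8442e7e, cbbd9d5, d6c023e}.
4c37765 is not in that set, so it is not an ancestor of 8442e7e.

No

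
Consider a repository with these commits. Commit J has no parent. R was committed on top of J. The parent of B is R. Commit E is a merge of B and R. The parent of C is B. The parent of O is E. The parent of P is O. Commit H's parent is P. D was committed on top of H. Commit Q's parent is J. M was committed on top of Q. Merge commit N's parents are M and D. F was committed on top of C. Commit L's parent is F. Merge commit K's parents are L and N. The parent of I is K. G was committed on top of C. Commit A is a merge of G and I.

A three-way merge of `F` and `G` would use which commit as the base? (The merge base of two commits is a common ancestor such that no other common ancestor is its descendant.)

Ancestors of F: {B, C, F, J, R}.
Ancestors of G: {B, C, G, J, R}.
Common ancestors: {B, C, J, R}.
Among these, C is not an ancestor of any other common ancestor — it is the merge base.

C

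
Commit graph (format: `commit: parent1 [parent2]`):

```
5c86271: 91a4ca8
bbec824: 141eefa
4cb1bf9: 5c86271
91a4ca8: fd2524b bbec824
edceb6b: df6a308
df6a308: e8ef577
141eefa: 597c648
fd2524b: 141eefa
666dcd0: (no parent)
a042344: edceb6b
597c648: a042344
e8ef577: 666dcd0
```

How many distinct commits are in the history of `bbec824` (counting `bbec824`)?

8

Walking parent pointers from bbec824: reachable set = {141eefa, 597c648, 666dcd0, a042344, bbec824, df6a308, e8ef577, edceb6b}.
That is 8 commits.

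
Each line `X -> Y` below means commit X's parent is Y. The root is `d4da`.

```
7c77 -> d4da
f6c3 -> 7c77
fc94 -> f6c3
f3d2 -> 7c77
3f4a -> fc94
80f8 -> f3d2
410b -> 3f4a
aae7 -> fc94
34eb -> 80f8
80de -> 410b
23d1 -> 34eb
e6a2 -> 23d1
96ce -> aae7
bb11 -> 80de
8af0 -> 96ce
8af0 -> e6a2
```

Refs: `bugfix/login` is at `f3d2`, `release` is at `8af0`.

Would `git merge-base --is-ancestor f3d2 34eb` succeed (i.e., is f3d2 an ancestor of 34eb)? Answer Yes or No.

Yes

Ancestors of 34eb (commits reachable by following parents): {34eb, 7c77, 80f8, d4da, f3d2}.
f3d2 is in that set, so it is an ancestor of 34eb.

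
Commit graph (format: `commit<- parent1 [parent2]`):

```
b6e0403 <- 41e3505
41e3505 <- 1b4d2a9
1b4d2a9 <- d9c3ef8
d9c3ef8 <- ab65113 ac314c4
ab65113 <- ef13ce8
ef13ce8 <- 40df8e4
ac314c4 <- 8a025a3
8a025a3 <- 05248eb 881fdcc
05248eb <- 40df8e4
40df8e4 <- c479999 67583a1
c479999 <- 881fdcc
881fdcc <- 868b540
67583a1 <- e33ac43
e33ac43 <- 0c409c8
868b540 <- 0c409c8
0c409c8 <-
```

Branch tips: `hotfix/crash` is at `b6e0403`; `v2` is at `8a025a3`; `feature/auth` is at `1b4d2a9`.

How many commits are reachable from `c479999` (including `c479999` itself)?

Walking parent pointers from c479999: reachable set = {0c409c8, 868b540, 881fdcc, c479999}.
That is 4 commits.

4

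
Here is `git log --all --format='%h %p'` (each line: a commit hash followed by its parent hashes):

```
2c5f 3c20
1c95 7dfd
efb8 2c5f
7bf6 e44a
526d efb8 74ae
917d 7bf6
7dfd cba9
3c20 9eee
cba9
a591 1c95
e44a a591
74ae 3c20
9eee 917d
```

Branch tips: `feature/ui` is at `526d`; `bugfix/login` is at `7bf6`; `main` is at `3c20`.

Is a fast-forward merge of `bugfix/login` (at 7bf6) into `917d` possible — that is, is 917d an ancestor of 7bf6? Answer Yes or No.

No

A fast-forward from 917d to 7bf6 is possible iff 917d is an ancestor of 7bf6.
Ancestors of 7bf6: {1c95, 7bf6, 7dfd, a591, cba9, e44a}.
917d is not among them, so fast-forward is not possible.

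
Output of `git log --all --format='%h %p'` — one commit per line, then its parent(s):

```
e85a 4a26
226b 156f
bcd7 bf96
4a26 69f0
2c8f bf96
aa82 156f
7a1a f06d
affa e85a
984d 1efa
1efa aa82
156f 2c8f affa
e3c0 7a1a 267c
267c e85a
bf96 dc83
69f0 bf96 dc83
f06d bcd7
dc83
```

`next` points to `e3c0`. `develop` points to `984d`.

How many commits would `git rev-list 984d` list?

Walking parent pointers from 984d: reachable set = {156f, 1efa, 2c8f, 4a26, 69f0, 984d, aa82, affa, bf96, dc83, e85a}.
That is 11 commits.

11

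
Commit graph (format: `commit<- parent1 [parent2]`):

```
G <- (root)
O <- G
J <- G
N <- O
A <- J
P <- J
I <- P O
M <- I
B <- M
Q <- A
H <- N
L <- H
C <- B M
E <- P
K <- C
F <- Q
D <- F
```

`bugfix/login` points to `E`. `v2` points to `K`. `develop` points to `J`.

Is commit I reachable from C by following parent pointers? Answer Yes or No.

Ancestors of C (commits reachable by following parents): {B, C, G, I, J, M, O, P}.
I is in that set, so it is an ancestor of C.

Yes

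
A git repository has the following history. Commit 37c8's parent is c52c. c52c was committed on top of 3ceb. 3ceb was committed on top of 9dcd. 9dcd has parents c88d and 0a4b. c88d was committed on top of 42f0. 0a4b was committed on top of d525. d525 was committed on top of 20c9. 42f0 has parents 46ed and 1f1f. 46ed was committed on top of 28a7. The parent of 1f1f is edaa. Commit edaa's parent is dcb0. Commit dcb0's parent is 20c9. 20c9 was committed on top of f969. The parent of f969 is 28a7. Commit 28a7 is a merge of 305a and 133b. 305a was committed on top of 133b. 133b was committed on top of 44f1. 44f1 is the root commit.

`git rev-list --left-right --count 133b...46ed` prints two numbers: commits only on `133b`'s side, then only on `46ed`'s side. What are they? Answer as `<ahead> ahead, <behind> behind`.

Reachable from 133b: {133b, 44f1}.
Reachable from 46ed: {133b, 28a7, 305a, 44f1, 46ed}.
Only in 133b's history (ahead): {} — 0.
Only in 46ed's history (behind): {28a7, 305a, 46ed} — 3.

0 ahead, 3 behind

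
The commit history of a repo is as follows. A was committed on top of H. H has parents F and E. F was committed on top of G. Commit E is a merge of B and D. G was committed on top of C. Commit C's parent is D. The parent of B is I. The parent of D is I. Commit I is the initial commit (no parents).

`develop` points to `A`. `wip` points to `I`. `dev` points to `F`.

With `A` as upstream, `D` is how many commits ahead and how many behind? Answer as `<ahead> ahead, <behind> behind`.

Reachable from D: {D, I}.
Reachable from A: {A, B, C, D, E, F, G, H, I}.
Only in D's history (ahead): {} — 0.
Only in A's history (behind): {A, B, C, E, F, G, H} — 7.

0 ahead, 7 behind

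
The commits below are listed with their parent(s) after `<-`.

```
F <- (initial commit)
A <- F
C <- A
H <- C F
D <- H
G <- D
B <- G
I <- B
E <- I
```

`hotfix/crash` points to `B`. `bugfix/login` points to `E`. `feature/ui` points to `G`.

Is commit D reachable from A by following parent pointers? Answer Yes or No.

Ancestors of A: {A, F}.
D is not in that set, so it is not an ancestor of A.

No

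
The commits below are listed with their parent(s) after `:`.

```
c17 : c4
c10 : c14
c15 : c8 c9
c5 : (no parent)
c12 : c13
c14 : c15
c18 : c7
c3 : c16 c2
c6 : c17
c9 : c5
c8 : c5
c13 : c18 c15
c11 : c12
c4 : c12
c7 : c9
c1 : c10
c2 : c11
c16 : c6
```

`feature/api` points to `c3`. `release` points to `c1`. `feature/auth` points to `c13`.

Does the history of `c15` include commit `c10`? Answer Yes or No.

Ancestors of c15: {c15, c5, c8, c9}.
c10 is not in that set, so it is not an ancestor of c15.

No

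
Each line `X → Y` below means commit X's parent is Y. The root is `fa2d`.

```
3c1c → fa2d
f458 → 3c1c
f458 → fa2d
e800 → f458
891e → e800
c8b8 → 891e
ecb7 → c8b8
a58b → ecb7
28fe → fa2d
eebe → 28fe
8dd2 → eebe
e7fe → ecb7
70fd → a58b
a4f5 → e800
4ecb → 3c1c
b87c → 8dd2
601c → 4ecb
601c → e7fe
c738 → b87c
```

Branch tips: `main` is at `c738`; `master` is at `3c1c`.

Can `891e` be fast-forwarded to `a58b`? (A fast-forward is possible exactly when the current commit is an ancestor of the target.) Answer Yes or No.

A fast-forward from 891e to a58b is possible iff 891e is an ancestor of a58b.
Ancestors of a58b: {3c1c, 891e, a58b, c8b8, e800, ecb7, f458, fa2d}.
891e is among them, so fast-forward is possible.

Yes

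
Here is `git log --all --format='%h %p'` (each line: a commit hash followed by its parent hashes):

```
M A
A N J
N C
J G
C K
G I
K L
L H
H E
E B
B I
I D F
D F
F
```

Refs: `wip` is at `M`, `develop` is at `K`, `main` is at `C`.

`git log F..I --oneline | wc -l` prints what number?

2

Reachable from I: {D, F, I}.
Reachable from F: {F}.
In I's history but not F's: {D, I} — 2 commits.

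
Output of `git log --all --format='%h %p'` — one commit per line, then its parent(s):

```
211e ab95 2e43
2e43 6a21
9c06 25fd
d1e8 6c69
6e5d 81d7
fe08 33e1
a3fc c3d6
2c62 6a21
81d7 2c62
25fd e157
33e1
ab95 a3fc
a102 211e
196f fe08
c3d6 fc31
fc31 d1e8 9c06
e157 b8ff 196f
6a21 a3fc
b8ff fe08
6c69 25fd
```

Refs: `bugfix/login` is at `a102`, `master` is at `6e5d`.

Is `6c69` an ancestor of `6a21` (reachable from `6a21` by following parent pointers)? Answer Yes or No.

Yes

Ancestors of 6a21 (commits reachable by following parents): {196f, 25fd, 33e1, 6a21, 6c69, 9c06, a3fc, b8ff, c3d6, d1e8, e157, fc31, fe08}.
6c69 is in that set, so it is an ancestor of 6a21.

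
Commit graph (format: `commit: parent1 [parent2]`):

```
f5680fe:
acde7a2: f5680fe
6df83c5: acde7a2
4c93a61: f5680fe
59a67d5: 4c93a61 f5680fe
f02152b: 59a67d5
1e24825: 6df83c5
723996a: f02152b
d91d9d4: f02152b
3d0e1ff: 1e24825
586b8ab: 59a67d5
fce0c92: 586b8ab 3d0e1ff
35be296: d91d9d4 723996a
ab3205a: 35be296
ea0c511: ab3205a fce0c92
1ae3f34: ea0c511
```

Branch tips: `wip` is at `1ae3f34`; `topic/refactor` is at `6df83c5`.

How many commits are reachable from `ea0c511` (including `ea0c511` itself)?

15

Walking parent pointers from ea0c511: reachable set = {1e24825, 35be296, 3d0e1ff, 4c93a61, 586b8ab, 59a67d5, 6df83c5, 723996a, ab3205a, acde7a2, d91d9d4, ea0c511, f02152b, f5680fe, fce0c92}.
That is 15 commits.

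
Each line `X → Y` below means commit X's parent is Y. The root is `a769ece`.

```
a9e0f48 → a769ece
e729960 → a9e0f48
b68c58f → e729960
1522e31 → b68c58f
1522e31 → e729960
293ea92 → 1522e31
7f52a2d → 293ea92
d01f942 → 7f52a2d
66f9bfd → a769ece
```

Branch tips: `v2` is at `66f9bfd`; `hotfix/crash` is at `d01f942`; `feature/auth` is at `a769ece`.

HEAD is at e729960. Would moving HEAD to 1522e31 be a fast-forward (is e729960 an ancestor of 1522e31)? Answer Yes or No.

A fast-forward from e729960 to 1522e31 is possible iff e729960 is an ancestor of 1522e31.
Ancestors of 1522e31: {1522e31, a769ece, a9e0f48, b68c58f, e729960}.
e729960 is among them, so fast-forward is possible.

Yes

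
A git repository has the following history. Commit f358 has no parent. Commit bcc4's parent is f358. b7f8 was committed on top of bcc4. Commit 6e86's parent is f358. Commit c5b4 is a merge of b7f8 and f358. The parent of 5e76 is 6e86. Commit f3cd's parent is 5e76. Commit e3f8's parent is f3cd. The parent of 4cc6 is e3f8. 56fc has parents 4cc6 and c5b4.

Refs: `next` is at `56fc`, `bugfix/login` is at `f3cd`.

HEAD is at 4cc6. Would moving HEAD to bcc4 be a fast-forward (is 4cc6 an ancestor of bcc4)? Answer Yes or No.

A fast-forward from 4cc6 to bcc4 is possible iff 4cc6 is an ancestor of bcc4.
Ancestors of bcc4: {bcc4, f358}.
4cc6 is not among them, so fast-forward is not possible.

No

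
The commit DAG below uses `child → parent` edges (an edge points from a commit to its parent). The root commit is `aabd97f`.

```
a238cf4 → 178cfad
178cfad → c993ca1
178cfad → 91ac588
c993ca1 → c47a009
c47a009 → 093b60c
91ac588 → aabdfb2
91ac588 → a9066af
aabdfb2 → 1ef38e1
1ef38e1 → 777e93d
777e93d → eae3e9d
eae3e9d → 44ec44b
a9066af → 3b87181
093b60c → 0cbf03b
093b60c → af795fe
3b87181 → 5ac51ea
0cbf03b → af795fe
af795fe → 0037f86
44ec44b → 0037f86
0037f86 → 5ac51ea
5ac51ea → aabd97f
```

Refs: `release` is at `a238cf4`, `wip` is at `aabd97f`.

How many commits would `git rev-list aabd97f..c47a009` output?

Reachable from c47a009: {0037f86, 093b60c, 0cbf03b, 5ac51ea, aabd97f, af795fe, c47a009}.
Reachable from aabd97f: {aabd97f}.
In c47a009's history but not aabd97f's: {0037f86, 093b60c, 0cbf03b, 5ac51ea, af795fe, c47a009} — 6 commits.

6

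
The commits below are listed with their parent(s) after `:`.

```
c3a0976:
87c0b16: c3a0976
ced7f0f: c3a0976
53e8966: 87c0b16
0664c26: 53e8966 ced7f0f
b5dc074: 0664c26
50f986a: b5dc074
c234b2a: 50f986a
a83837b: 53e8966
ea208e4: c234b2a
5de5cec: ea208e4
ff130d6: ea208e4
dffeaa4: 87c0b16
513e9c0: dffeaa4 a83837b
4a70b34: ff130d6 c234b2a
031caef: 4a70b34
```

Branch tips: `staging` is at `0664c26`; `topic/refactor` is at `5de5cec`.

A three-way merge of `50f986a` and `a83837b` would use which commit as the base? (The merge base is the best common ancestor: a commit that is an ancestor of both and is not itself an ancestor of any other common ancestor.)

Ancestors of 50f986a: {0664c26, 50f986a, 53e8966, 87c0b16, b5dc074, c3a0976, ced7f0f}.
Ancestors of a83837b: {53e8966, 87c0b16, a83837b, c3a0976}.
Common ancestors: {53e8966, 87c0b16, c3a0976}.
Among these, 53e8966 is not an ancestor of any other common ancestor — it is the merge base.

53e8966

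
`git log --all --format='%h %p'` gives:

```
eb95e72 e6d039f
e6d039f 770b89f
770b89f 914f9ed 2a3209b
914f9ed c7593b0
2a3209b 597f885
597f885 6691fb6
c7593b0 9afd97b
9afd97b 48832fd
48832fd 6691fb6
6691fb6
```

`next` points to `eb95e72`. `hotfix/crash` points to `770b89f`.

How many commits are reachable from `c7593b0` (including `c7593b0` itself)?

4

Walking parent pointers from c7593b0: reachable set = {48832fd, 6691fb6, 9afd97b, c7593b0}.
That is 4 commits.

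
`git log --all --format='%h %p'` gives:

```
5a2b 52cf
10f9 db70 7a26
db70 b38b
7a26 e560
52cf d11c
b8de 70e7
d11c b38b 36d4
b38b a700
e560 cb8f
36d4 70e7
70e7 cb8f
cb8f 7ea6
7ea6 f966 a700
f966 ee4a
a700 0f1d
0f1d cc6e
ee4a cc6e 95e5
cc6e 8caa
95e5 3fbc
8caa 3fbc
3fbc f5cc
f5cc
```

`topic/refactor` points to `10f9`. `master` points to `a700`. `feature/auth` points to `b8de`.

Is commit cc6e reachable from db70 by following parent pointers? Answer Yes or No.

Ancestors of db70 (commits reachable by following parents): {0f1d, 3fbc, 8caa, a700, b38b, cc6e, db70, f5cc}.
cc6e is in that set, so it is an ancestor of db70.

Yes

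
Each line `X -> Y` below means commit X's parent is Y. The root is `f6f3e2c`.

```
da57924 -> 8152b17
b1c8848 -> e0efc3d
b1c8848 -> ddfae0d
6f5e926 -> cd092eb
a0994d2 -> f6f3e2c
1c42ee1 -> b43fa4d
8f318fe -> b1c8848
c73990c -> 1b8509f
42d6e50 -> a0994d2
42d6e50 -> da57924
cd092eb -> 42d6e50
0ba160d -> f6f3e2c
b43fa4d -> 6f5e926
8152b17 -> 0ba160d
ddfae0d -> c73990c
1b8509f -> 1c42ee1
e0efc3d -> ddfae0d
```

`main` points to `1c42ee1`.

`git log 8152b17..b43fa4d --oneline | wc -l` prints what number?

6

Reachable from b43fa4d: {0ba160d, 42d6e50, 6f5e926, 8152b17, a0994d2, b43fa4d, cd092eb, da57924, f6f3e2c}.
Reachable from 8152b17: {0ba160d, 8152b17, f6f3e2c}.
In b43fa4d's history but not 8152b17's: {42d6e50, 6f5e926, a0994d2, b43fa4d, cd092eb, da57924} — 6 commits.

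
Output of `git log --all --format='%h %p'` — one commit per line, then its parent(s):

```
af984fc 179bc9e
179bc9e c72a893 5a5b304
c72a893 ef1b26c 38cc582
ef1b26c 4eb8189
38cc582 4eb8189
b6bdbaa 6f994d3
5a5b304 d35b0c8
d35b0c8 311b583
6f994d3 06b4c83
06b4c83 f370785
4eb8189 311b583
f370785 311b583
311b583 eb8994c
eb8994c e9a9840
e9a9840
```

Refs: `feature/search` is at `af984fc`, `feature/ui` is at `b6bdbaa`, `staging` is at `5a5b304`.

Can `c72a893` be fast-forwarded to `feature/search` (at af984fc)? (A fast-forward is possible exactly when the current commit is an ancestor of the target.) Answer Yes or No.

A fast-forward from c72a893 to af984fc is possible iff c72a893 is an ancestor of af984fc.
Ancestors of af984fc: {179bc9e, 311b583, 38cc582, 4eb8189, 5a5b304, af984fc, c72a893, d35b0c8, e9a9840, eb8994c, ef1b26c}.
c72a893 is among them, so fast-forward is possible.

Yes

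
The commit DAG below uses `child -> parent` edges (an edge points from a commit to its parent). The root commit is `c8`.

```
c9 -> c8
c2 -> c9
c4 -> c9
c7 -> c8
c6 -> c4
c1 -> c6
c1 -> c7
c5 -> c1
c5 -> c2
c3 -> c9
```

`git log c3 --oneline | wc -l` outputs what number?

3

Walking parent pointers from c3: reachable set = {c3, c8, c9}.
That is 3 commits.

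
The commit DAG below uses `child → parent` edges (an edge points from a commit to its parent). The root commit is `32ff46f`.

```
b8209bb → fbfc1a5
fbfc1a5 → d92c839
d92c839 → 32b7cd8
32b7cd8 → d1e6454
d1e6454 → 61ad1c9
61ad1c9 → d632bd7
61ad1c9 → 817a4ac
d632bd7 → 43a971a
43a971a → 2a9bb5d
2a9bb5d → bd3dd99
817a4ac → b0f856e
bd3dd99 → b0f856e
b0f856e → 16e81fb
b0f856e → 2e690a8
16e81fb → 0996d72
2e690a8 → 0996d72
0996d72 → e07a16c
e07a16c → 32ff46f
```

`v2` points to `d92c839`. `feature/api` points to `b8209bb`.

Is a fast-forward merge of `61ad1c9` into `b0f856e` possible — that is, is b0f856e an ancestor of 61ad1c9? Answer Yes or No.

A fast-forward from b0f856e to 61ad1c9 is possible iff b0f856e is an ancestor of 61ad1c9.
Ancestors of 61ad1c9: {0996d72, 16e81fb, 2a9bb5d, 2e690a8, 32ff46f, 43a971a, 61ad1c9, 817a4ac, b0f856e, bd3dd99, d632bd7, e07a16c}.
b0f856e is among them, so fast-forward is possible.

Yes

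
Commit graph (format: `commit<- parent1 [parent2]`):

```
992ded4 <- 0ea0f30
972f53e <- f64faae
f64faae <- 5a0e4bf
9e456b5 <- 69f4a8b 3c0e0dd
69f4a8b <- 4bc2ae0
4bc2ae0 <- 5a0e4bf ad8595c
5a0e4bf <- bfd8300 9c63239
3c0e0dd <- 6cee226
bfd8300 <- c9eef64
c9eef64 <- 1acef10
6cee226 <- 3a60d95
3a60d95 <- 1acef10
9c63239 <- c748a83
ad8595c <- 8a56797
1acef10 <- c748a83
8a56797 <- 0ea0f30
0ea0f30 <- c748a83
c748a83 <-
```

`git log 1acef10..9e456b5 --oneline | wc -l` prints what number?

Reachable from 9e456b5: {0ea0f30, 1acef10, 3a60d95, 3c0e0dd, 4bc2ae0, 5a0e4bf, 69f4a8b, 6cee226, 8a56797, 9c63239, 9e456b5, ad8595c, bfd8300, c748a83, c9eef64}.
Reachable from 1acef10: {1acef10, c748a83}.
In 9e456b5's history but not 1acef10's: {0ea0f30, 3a60d95, 3c0e0dd, 4bc2ae0, 5a0e4bf, 69f4a8b, 6cee226, 8a56797, 9c63239, 9e456b5, ad8595c, bfd8300, c9eef64} — 13 commits.

13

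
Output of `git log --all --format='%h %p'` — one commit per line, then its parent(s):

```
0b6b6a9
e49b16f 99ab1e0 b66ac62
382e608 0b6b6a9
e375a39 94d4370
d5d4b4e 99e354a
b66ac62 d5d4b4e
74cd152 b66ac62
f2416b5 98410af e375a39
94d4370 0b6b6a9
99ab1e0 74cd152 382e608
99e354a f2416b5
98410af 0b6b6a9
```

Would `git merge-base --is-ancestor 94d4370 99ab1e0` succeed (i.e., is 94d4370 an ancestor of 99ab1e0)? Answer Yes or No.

Ancestors of 99ab1e0 (commits reachable by following parents): {0b6b6a9, 382e608, 74cd152, 94d4370, 98410af, 99ab1e0, 99e354a, b66ac62, d5d4b4e, e375a39, f2416b5}.
94d4370 is in that set, so it is an ancestor of 99ab1e0.

Yes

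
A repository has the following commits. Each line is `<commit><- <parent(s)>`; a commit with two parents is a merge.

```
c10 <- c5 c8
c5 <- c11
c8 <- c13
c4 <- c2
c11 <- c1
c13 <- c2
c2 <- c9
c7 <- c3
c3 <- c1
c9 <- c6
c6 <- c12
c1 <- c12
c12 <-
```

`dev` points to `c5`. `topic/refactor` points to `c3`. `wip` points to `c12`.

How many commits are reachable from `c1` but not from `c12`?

1

Reachable from c1: {c1, c12}.
Reachable from c12: {c12}.
In c1's history but not c12's: {c1} — 1 commit.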